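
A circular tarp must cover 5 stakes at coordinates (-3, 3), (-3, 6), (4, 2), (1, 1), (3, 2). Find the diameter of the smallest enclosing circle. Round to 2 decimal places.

The farthest pair is (-3, 6)–(4, 2) with squared distance 65. The circle on this segment as diameter has centre (0.5, 4) and r² = 65/4 = 16.25.
Check (-3, 3): distance² to centre = 13.25 ≤ 16.25, so it lies inside.
All remaining points lie in this disk, and no smaller disk contains both endpoints, so this is the minimum enclosing circle.
Diameter = 2r = 2√(16.25) ≈ 8.06.

8.06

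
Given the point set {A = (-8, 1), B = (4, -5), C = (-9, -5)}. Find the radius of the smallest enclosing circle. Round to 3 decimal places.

6.801

Side lengths²: AB² = 180, AC² = 37, BC² = 169.
Since AB² = 180 < 169 + 37 = 206, the triangle is acute, so the smallest enclosing circle is the circumcircle.
Circumcentre = (-2.5, -3), r² = 46.25.
r = √(46.25) ≈ 6.801.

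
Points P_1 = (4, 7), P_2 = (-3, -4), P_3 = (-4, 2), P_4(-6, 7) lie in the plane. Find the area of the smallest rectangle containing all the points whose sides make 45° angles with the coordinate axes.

126

In coordinates u = x + y, v = x − y the rectangle is axis-aligned; the map (x,y)→(u,v) scales areas by 2.
u-values: 11, -7, -2, 1; range = 11 − (-7) = 18.
v-values: -3, 1, -6, -13; range = 1 − (-13) = 14.
Area = (18 × 14) / 2 = 126.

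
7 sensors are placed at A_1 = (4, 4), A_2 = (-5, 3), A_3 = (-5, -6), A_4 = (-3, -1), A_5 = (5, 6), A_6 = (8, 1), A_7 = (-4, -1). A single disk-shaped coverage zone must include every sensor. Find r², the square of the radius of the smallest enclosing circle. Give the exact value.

The minimum enclosing circle is determined by three boundary points: A_3, A_5, A_6.
Their circumcentre is (12/43, -10/43) with r² = 113033/1849.
The farthest remaining point A_2 is at distance² 70850/1849 ≤ 113033/1849.

113033/1849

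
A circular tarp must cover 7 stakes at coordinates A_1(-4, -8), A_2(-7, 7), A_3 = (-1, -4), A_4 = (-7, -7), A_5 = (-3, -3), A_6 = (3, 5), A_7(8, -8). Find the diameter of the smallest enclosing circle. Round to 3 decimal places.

The farthest pair is A_2–A_7 with squared distance 450. The circle on this segment as diameter has centre (0.5, -0.5) and r² = 450/4 = 112.5.
Check A_1: distance² to centre = 76.5 ≤ 112.5, so it lies inside.
All remaining points lie in this disk, and no smaller disk contains both endpoints, so this is the minimum enclosing circle.
Diameter = 2r = 2√(112.5) ≈ 21.213.

21.213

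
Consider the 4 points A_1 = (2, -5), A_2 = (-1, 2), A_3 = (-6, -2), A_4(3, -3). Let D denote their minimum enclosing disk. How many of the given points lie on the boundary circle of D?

3

The farthest pair is A_3–A_4 with squared distance 82. The circle on this segment as diameter has centre (-1.5, -2.5) and r² = 82/4 = 20.5.
Check A_1: distance² to centre = 18.5 ≤ 20.5, so it lies inside.
All remaining points lie in this disk, and no smaller disk contains both endpoints, so this is the minimum enclosing circle.
The points at distance exactly r from the centre are A_2, A_3, A_4 — 3 points.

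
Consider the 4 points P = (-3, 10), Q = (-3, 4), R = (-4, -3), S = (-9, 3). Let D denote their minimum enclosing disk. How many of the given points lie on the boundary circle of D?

The minimum enclosing circle of a finite set is fixed by two of the points (as a diameter) or three (as a circumcircle).
The farthest pair is P–R with squared distance 170. The circle on this segment as diameter has centre (-3.5, 3.5) and r² = 170/4 = 42.5.
Check Q: distance² to centre = 0.5 ≤ 42.5, so it lies inside.
All remaining points lie in this disk, and no smaller disk contains both endpoints, so this is the minimum enclosing circle.
The points at distance exactly r from the centre are P, R — 2 points.

2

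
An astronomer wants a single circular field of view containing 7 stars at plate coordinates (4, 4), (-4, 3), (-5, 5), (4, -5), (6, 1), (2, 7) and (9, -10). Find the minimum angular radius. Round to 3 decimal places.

10.259

By Welzl's lemma the MEC is supported by two points (diametrically opposite) or three points (on a circumcircle).
The farthest pair is (-5, 5)–(9, -10) with squared distance 421. The circle on this segment as diameter has centre (2, -2.5) and r² = 421/4 = 105.25.
Check (4, 4): distance² to centre = 46.25 ≤ 105.25, so it lies inside.
All remaining points lie in this disk, and no smaller disk contains both endpoints, so this is the minimum enclosing circle.
r = √(105.25) ≈ 10.259.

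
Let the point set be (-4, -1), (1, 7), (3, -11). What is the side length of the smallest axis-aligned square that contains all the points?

18

The bounding box has width 7 and height 18.
An axis-aligned square enclosing the set must have side ≥ max(width, height).
So the minimum side is max(7, 18) = 18.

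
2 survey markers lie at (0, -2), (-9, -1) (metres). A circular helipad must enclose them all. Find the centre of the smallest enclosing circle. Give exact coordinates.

(-4.5, -1.5)

The smallest circle enclosing two points has them as diameter endpoints.
Centre = midpoint = (-4.5, -1.5); r² = |(0, -2)−(-9, -1)|²/4 = 82/4 = 20.5.
Centre = (-4.5, -1.5).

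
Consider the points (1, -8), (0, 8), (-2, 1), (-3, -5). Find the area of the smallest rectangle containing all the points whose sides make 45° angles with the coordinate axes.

136

In coordinates u = x + y, v = x − y the rectangle is axis-aligned; the map (x,y)→(u,v) scales areas by 2.
u-values: -7, 8, -1, -8; range = 8 − (-8) = 16.
v-values: 9, -8, -3, 2; range = 9 − (-8) = 17.
Area = (16 × 17) / 2 = 136.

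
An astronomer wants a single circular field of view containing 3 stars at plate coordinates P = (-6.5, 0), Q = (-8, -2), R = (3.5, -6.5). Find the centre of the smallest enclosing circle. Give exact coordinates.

(-2.25, -4.25)

Side lengths²: PQ² = 6.25, PR² = 142.25, QR² = 152.5.
Since QR² = 152.5 ≥ 142.25 + 6.25 = 148.5, the angle opposite QR is not acute, so the smallest enclosing circle has QR as diameter.
Centre = midpoint of QR = (-2.25, -4.25), r² = 152.5/4 = 38.125.
Centre = (-2.25, -4.25).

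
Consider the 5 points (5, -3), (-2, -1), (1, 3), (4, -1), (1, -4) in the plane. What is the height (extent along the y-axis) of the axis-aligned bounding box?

7

max y = 3, min y = -4, so height = 7.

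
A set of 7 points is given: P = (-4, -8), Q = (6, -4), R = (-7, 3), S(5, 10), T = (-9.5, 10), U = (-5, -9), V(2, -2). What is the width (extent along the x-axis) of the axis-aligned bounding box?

max x = 6, min x = -9.5, so width = 15.5.

15.5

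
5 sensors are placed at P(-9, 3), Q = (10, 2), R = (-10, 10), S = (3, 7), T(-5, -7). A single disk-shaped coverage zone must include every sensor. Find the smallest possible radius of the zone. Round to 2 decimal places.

The minimum enclosing circle of a finite set is fixed by two of the points (as a diameter) or three (as a circumcircle).
The minimum enclosing circle is determined by three boundary points: Q, R, T.
Their circumcentre is (-1.04, 3.4) with r² = 123.8416.
The farthest remaining point P is at distance² 63.5216 ≤ 123.8416.
r = √(123.8416) ≈ 11.13.

11.13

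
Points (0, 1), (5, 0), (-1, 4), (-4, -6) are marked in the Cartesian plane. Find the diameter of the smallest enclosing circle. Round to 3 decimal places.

A smallest enclosing disk is always determined by at most three of the input points on its boundary.
The minimum enclosing circle is determined by three boundary points: (5, 0), (-1, 4), (-4, -6).
Their circumcentre is (-5/12, -1.625) with r² = 18421/576.
The farthest remaining point (0, 1) is at distance² 4069/576 ≤ 18421/576.
Diameter = 2r = 2√(18421/576) ≈ 11.310.

11.310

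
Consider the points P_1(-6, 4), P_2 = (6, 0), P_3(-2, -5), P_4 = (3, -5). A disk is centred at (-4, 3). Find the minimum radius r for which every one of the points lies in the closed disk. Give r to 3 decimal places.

The required radius is the distance from (-4, 3) to the farthest point.
Squared distances: 5, 109, 68, 113.
Maximum is 113, attained at P_4.
r = √113 ≈ 10.630.

10.630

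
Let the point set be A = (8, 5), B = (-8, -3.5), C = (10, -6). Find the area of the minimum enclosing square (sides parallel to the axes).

The bounding box has width 18 and height 11.
An axis-aligned square enclosing the set must have side ≥ max(width, height).
So the minimum side is max(18, 11) = 18.
Area = 18² = 324.

324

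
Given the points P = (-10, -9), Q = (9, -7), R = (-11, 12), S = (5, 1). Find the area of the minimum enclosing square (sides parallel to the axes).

The bounding box has width 20 and height 21.
An axis-aligned square enclosing the set must have side ≥ max(width, height).
So the minimum side is max(20, 21) = 21.
Area = 21² = 441.

441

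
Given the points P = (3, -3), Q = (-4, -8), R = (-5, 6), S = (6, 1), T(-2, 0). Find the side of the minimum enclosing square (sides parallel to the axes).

The bounding box has width 11 and height 14.
An axis-aligned square enclosing the set must have side ≥ max(width, height).
So the minimum side is max(11, 14) = 14.

14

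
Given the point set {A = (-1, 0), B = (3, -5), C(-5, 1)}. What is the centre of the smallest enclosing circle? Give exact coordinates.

Side lengths²: AB² = 41, AC² = 17, BC² = 100.
Since BC² = 100 ≥ 41 + 17 = 58, the angle opposite BC is not acute, so the smallest enclosing circle has BC as diameter.
Centre = midpoint of BC = (-1, -2), r² = 100/4 = 25.
Centre = (-1, -2).

(-1, -2)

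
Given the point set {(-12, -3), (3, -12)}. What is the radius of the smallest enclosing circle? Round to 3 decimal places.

The smallest circle enclosing two points has them as diameter endpoints.
Centre = midpoint = (-4.5, -7.5); r² = |(-12, -3)−(3, -12)|²/4 = 306/4 = 76.5.
r = √(76.5) ≈ 8.746.

8.746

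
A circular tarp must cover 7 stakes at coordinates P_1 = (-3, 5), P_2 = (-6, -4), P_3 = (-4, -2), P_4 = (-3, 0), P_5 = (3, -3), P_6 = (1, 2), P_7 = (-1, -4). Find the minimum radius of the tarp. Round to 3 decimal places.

5.507

The minimum enclosing circle of a finite set is fixed by two of the points (as a diameter) or three (as a circumcircle).
The minimum enclosing circle is determined by three boundary points: P_1, P_2, P_5.
Their circumcentre is (-24/13, -5/13) with r² = 5125/169.
The farthest remaining point P_6 is at distance² 2330/169 ≤ 5125/169.
r = √(5125/169) ≈ 5.507.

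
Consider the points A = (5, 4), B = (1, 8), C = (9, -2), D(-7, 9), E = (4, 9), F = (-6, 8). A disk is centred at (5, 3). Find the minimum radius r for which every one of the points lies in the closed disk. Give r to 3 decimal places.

13.416

The required radius is the distance from (5, 3) to the farthest point.
Squared distances: 1, 41, 41, 180, 37, 146.
Maximum is 180, attained at D.
r = √180 ≈ 13.416.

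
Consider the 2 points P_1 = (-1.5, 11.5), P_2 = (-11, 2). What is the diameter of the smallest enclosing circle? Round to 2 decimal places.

The smallest circle enclosing two points has them as diameter endpoints.
Centre = midpoint = (-6.25, 6.75); r² = |P_1P_2|²/4 = 180.5/4 = 45.125.
Diameter = 2r = 2√(45.125) ≈ 13.44.

13.44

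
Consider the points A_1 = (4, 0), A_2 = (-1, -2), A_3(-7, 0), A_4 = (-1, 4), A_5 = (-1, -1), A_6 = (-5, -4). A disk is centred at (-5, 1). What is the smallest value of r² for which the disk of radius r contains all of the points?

The required radius is the distance from (-5, 1) to the farthest point.
Squared distances: 82, 25, 5, 25, 20, 25.
Maximum is 82, attained at A_1.

82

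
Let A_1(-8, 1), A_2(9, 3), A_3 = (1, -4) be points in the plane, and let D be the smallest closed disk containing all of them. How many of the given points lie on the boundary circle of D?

2

Side lengths²: A_1A_2² = 293, A_1A_3² = 106, A_2A_3² = 113.
Since A_1A_2² = 293 ≥ 113 + 106 = 219, the angle opposite A_1A_2 is not acute, so the smallest enclosing circle has A_1A_2 as diameter.
Centre = midpoint of A_1A_2 = (0.5, 2), r² = 293/4 = 73.25.
The points at distance exactly r from the centre are A_1, A_2 — 2 points.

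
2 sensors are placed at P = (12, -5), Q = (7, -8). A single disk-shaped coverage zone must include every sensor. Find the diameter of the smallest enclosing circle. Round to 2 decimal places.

The smallest circle enclosing two points has them as diameter endpoints.
Centre = midpoint = (9.5, -6.5); r² = |PQ|²/4 = 34/4 = 8.5.
Diameter = 2r = 2√(8.5) ≈ 5.83.

5.83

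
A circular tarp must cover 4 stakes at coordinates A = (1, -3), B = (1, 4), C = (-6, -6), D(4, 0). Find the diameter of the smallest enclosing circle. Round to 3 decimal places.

By Welzl's lemma the MEC is supported by two points (diametrically opposite) or three points (on a circumcircle).
The minimum enclosing circle is determined by three boundary points: B, C, D.
Their circumcentre is (-115/58, -79/58) with r² = 63325/1682.
The farthest remaining point A is at distance² 19477/1682 ≤ 63325/1682.
Diameter = 2r = 2√(63325/1682) ≈ 12.272.

12.272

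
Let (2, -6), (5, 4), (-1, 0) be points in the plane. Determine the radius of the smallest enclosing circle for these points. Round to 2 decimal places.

Call the three points A, B, C in the order given.
Side lengths²: AB² = 109, AC² = 45, BC² = 52.
Since AB² = 109 ≥ 52 + 45 = 97, the angle opposite AB is not acute, so the smallest enclosing circle has AB as diameter.
Centre = midpoint of AB = (3.5, -1), r² = 109/4 = 27.25.
r = √(27.25) ≈ 5.22.

5.22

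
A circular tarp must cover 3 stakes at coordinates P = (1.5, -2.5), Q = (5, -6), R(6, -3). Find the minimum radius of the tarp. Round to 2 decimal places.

Side lengths²: PQ² = 24.5, PR² = 20.5, QR² = 10.
Since PQ² = 24.5 < 20.5 + 10 = 30.5, the triangle is acute, so the smallest enclosing circle is the circumcircle.
Circumcentre = (3.625, -3.875), r² = 6.40625.
r = √(6.40625) ≈ 2.53.

2.53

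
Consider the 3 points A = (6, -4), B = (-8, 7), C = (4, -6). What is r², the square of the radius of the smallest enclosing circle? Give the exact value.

Side lengths²: AB² = 317, AC² = 8, BC² = 313.
Since AB² = 317 < 313 + 8 = 321, the triangle is acute, so the smallest enclosing circle is the circumcircle.
Circumcentre = (-1.22, 1.22), r² = 79.3768.

79.3768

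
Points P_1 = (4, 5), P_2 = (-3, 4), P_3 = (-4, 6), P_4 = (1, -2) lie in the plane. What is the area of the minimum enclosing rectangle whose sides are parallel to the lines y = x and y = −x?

65

In coordinates u = x + y, v = x − y the rectangle is axis-aligned; the map (x,y)→(u,v) scales areas by 2.
u-values: 9, 1, 2, -1; range = 9 − (-1) = 10.
v-values: -1, -7, -10, 3; range = 3 − (-10) = 13.
Area = (10 × 13) / 2 = 65.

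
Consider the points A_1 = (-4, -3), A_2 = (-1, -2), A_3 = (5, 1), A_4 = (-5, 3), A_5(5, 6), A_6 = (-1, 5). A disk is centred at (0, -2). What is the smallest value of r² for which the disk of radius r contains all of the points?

The required radius is the distance from (0, -2) to the farthest point.
Squared distances: 17, 1, 34, 50, 89, 50.
Maximum is 89, attained at A_5.

89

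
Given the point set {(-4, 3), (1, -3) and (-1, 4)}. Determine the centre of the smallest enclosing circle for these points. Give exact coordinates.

Call the three points A, B, C in the order given.
Side lengths²: AB² = 61, AC² = 10, BC² = 53.
Since AB² = 61 < 53 + 10 = 63, the triangle is acute, so the smallest enclosing circle is the circumcircle.
Circumcentre = (-63/46, 5/46), r² = 16165/1058.
Centre = (-63/46, 5/46).

(-63/46, 5/46)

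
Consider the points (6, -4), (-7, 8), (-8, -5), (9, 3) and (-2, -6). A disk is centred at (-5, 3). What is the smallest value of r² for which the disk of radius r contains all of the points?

196

The required radius is the distance from (-5, 3) to the farthest point.
Squared distances: 170, 29, 73, 196, 90.
Maximum is 196, attained at (9, 3).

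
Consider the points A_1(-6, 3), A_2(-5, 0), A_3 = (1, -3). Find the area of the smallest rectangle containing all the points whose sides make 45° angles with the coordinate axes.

In coordinates u = x + y, v = x − y the rectangle is axis-aligned; the map (x,y)→(u,v) scales areas by 2.
u-values: -3, -5, -2; range = -2 − (-5) = 3.
v-values: -9, -5, 4; range = 4 − (-9) = 13.
Area = (3 × 13) / 2 = 19.5.

19.5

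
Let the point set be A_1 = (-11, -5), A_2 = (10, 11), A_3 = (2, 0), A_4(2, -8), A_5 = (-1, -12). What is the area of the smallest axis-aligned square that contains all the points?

The bounding box has width 21 and height 23.
An axis-aligned square enclosing the set must have side ≥ max(width, height).
So the minimum side is max(21, 23) = 23.
Area = 23² = 529.

529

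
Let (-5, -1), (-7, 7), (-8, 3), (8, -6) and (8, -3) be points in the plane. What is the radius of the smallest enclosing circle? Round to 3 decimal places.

9.925

By Welzl's lemma the MEC is supported by two points (diametrically opposite) or three points (on a circumcircle).
The farthest pair is (-7, 7)–(8, -6) with squared distance 394. The circle on this segment as diameter has centre (0.5, 0.5) and r² = 394/4 = 98.5.
Check (-5, -1): distance² to centre = 32.5 ≤ 98.5, so it lies inside.
All remaining points lie in this disk, and no smaller disk contains both endpoints, so this is the minimum enclosing circle.
r = √(98.5) ≈ 9.925.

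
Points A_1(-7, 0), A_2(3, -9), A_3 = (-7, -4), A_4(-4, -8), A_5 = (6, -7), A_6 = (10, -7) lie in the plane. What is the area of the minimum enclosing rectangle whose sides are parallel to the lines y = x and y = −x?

180

In coordinates u = x + y, v = x − y the rectangle is axis-aligned; the map (x,y)→(u,v) scales areas by 2.
u-values: -7, -6, -11, -12, -1, 3; range = 3 − (-12) = 15.
v-values: -7, 12, -3, 4, 13, 17; range = 17 − (-7) = 24.
Area = (15 × 24) / 2 = 180.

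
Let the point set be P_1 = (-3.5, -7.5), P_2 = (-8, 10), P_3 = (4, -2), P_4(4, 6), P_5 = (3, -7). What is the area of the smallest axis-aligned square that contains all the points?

The bounding box has width 12 and height 17.5.
An axis-aligned square enclosing the set must have side ≥ max(width, height).
So the minimum side is max(12, 17.5) = 17.5.
Area = 17.5² = 306.25.

306.25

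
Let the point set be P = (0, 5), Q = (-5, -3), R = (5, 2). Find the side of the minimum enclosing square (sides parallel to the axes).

10

The bounding box has width 10 and height 8.
An axis-aligned square enclosing the set must have side ≥ max(width, height).
So the minimum side is max(10, 8) = 10.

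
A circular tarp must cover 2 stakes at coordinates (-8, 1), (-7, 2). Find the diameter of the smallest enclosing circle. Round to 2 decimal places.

1.41

The smallest circle enclosing two points has them as diameter endpoints.
Centre = midpoint = (-7.5, 1.5); r² = |(-8, 1)−(-7, 2)|²/4 = 2/4 = 0.5.
Diameter = 2r = 2√(0.5) ≈ 1.41.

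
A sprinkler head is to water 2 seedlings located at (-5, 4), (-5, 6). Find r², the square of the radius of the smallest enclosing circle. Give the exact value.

1

The smallest circle enclosing two points has them as diameter endpoints.
Centre = midpoint = (-5, 5); r² = |(-5, 4)−(-5, 6)|²/4 = 4/4 = 1.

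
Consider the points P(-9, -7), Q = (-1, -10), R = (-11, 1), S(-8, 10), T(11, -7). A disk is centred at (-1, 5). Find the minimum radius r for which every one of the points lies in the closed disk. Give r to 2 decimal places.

The required radius is the distance from (-1, 5) to the farthest point.
Squared distances: 208, 225, 116, 74, 288.
Maximum is 288, attained at T.
r = √288 ≈ 16.97.

16.97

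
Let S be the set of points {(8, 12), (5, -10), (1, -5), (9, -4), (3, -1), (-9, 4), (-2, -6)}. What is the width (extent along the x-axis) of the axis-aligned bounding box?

18

max x = 9, min x = -9, so width = 18.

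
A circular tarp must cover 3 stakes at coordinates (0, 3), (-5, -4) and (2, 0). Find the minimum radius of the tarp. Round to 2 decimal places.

4.31

Call the three points A, B, C in the order given.
Side lengths²: AB² = 74, AC² = 13, BC² = 65.
Since AB² = 74 < 65 + 13 = 78, the triangle is acute, so the smallest enclosing circle is the circumcircle.
Circumcentre = (-131/58, -39/58), r² = 31265/1682.
r = √(31265/1682) ≈ 4.31.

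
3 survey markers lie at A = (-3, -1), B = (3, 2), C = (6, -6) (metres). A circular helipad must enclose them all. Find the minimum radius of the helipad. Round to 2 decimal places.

5.18

Side lengths²: AB² = 45, AC² = 106, BC² = 73.
Since AC² = 106 < 73 + 45 = 118, the triangle is acute, so the smallest enclosing circle is the circumcircle.
Circumcentre = (67/38, -115/38), r² = 19345/722.
r = √(19345/722) ≈ 5.18.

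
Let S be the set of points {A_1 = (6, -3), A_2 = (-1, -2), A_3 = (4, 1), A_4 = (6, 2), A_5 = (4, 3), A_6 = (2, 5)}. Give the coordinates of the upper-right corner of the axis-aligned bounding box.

(6, 5)

x-range [-1, 6], y-range [-3, 5].
The upper-right corner is (6, 5).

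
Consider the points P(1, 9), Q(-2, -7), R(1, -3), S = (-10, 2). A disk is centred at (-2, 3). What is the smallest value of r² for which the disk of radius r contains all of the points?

100

The required radius is the distance from (-2, 3) to the farthest point.
Squared distances: 45, 100, 45, 65.
Maximum is 100, attained at Q.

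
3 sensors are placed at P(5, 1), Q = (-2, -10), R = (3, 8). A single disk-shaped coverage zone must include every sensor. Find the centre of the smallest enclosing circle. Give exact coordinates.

(0.5, -1)

Side lengths²: PQ² = 170, PR² = 53, QR² = 349.
Since QR² = 349 ≥ 170 + 53 = 223, the angle opposite QR is not acute, so the smallest enclosing circle has QR as diameter.
Centre = midpoint of QR = (0.5, -1), r² = 349/4 = 87.25.
Centre = (0.5, -1).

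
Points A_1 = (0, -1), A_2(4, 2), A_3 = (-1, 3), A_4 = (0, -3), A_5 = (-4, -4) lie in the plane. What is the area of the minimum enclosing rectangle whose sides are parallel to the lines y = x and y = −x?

49

In coordinates u = x + y, v = x − y the rectangle is axis-aligned; the map (x,y)→(u,v) scales areas by 2.
u-values: -1, 6, 2, -3, -8; range = 6 − (-8) = 14.
v-values: 1, 2, -4, 3, 0; range = 3 − (-4) = 7.
Area = (14 × 7) / 2 = 49.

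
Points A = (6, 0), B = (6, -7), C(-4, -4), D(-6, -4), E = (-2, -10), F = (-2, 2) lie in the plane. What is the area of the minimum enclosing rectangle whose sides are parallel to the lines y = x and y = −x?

In coordinates u = x + y, v = x − y the rectangle is axis-aligned; the map (x,y)→(u,v) scales areas by 2.
u-values: 6, -1, -8, -10, -12, 0; range = 6 − (-12) = 18.
v-values: 6, 13, 0, -2, 8, -4; range = 13 − (-4) = 17.
Area = (18 × 17) / 2 = 153.

153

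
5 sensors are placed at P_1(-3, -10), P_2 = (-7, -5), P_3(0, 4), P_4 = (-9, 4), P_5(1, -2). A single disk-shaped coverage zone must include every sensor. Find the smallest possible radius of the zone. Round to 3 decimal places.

7.789

By Welzl's lemma the MEC is supported by two points (diametrically opposite) or three points (on a circumcircle).
The minimum enclosing circle is determined by three boundary points: P_1, P_3, P_4.
Their circumcentre is (-4.5, -33/14) with r² = 5945/98.
The farthest remaining point P_5 is at distance² 2977/98 ≤ 5945/98.
r = √(5945/98) ≈ 7.789.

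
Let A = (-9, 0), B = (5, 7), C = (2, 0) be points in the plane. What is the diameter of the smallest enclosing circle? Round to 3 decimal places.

Side lengths²: AB² = 245, AC² = 121, BC² = 58.
Since AB² = 245 ≥ 121 + 58 = 179, the angle opposite AB is not acute, so the smallest enclosing circle has AB as diameter.
Centre = midpoint of AB = (-2, 3.5), r² = 245/4 = 61.25.
Diameter = 2r = 2√(61.25) ≈ 15.652.

15.652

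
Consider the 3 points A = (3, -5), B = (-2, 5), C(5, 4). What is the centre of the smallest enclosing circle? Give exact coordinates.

(23/26, 5/26)

Side lengths²: AB² = 125, AC² = 85, BC² = 50.
Since AB² = 125 < 85 + 50 = 135, the triangle is acute, so the smallest enclosing circle is the circumcircle.
Circumcentre = (23/26, 5/26), r² = 10625/338.
Centre = (23/26, 5/26).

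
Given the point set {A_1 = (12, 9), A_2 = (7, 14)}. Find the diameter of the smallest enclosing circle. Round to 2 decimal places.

7.07

The smallest circle enclosing two points has them as diameter endpoints.
Centre = midpoint = (9.5, 11.5); r² = |A_1A_2|²/4 = 50/4 = 12.5.
Diameter = 2r = 2√(12.5) ≈ 7.07.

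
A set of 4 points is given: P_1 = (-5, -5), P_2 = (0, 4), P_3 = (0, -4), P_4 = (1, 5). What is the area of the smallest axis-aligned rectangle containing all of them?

x ranges over [-5, 1], width 6.
y ranges over [-5, 5], height 10.
Area = 6 × 10 = 60.

60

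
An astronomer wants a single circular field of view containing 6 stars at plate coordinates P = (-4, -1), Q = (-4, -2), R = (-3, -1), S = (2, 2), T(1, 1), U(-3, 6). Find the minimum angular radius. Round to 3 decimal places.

4.230

The minimum enclosing circle of a finite set is fixed by two of the points (as a diameter) or three (as a circumcircle).
The minimum enclosing circle is determined by three boundary points: Q, S, U.
Their circumcentre is (-49/22, 81/44) with r² = 34645/1936.
The farthest remaining point P is at distance² 21709/1936 ≤ 34645/1936.
r = √(34645/1936) ≈ 4.230.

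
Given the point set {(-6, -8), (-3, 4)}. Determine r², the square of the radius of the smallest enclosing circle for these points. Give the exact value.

The smallest circle enclosing two points has them as diameter endpoints.
Centre = midpoint = (-4.5, -2); r² = |(-6, -8)−(-3, 4)|²/4 = 153/4 = 38.25.

38.25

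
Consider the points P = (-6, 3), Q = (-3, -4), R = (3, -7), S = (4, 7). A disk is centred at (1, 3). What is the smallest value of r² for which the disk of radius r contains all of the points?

104

The required radius is the distance from (1, 3) to the farthest point.
Squared distances: 49, 65, 104, 25.
Maximum is 104, attained at R.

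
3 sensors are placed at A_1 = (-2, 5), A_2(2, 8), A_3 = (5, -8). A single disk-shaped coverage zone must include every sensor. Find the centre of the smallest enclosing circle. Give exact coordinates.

(3.5, 0)

Side lengths²: A_1A_2² = 25, A_1A_3² = 218, A_2A_3² = 265.
Since A_2A_3² = 265 ≥ 218 + 25 = 243, the angle opposite A_2A_3 is not acute, so the smallest enclosing circle has A_2A_3 as diameter.
Centre = midpoint of A_2A_3 = (3.5, 0), r² = 265/4 = 66.25.
Centre = (3.5, 0).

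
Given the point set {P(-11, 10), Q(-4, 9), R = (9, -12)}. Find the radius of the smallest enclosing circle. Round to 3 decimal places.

Side lengths²: PQ² = 50, PR² = 884, QR² = 610.
Since PR² = 884 ≥ 610 + 50 = 660, the angle opposite PR is not acute, so the smallest enclosing circle has PR as diameter.
Centre = midpoint of PR = (-1, -1), r² = 884/4 = 221.
r = √221 ≈ 14.866.

14.866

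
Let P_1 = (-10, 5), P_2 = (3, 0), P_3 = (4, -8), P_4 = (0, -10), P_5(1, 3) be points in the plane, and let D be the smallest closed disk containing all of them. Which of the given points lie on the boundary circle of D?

The farthest pair is P_1–P_3 with squared distance 365. The circle on this segment as diameter has centre (-3, -1.5) and r² = 365/4 = 91.25.
Check P_2: distance² to centre = 38.25 ≤ 91.25, so it lies inside.
All remaining points lie in this disk, and no smaller disk contains both endpoints, so this is the minimum enclosing circle.
The points at distance exactly r from the centre are P_1, P_3 — 2 points.

P_1, P_3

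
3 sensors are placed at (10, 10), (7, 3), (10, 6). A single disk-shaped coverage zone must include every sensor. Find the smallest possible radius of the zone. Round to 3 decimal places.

3.808

Call the three points A, B, C in the order given.
Side lengths²: AB² = 58, AC² = 16, BC² = 18.
Since AB² = 58 ≥ 18 + 16 = 34, the angle opposite AB is not acute, so the smallest enclosing circle has AB as diameter.
Centre = midpoint of AB = (8.5, 6.5), r² = 58/4 = 14.5.
r = √(14.5) ≈ 3.808.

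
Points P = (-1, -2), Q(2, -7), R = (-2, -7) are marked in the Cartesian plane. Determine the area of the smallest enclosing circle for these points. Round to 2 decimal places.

Side lengths²: PQ² = 34, PR² = 26, QR² = 16.
Since PQ² = 34 < 26 + 16 = 42, the triangle is acute, so the smallest enclosing circle is the circumcircle.
Circumcentre = (0, -4.8), r² = 8.84.
Area = π·r² = π·8.84 ≈ 27.77.

27.77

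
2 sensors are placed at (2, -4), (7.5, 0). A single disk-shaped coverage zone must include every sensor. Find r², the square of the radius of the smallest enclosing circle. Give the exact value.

The smallest circle enclosing two points has them as diameter endpoints.
Centre = midpoint = (4.75, -2); r² = |(2, -4)−(7.5, 0)|²/4 = 46.25/4 = 11.5625.

11.5625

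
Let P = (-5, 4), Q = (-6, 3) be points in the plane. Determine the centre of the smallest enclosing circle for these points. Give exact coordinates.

(-5.5, 3.5)

The smallest circle enclosing two points has them as diameter endpoints.
Centre = midpoint = (-5.5, 3.5); r² = |PQ|²/4 = 2/4 = 0.5.
Centre = (-5.5, 3.5).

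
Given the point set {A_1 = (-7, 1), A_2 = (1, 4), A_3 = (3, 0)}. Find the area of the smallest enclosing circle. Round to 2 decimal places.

79.33

Side lengths²: A_1A_2² = 73, A_1A_3² = 101, A_2A_3² = 20.
Since A_1A_3² = 101 ≥ 73 + 20 = 93, the angle opposite A_1A_3 is not acute, so the smallest enclosing circle has A_1A_3 as diameter.
Centre = midpoint of A_1A_3 = (-2, 0.5), r² = 101/4 = 25.25.
Area = π·r² = π·25.25 ≈ 79.33.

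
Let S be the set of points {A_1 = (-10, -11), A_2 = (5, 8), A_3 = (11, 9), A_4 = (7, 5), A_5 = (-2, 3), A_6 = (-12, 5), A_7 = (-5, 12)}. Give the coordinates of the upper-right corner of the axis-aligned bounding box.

(11, 12)

x-range [-12, 11], y-range [-11, 12].
The upper-right corner is (11, 12).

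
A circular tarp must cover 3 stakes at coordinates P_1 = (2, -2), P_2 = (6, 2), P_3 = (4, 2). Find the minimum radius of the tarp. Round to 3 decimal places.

Side lengths²: P_1P_2² = 32, P_1P_3² = 20, P_2P_3² = 4.
Since P_1P_2² = 32 ≥ 20 + 4 = 24, the angle opposite P_1P_2 is not acute, so the smallest enclosing circle has P_1P_2 as diameter.
Centre = midpoint of P_1P_2 = (4, 0), r² = 32/4 = 8.
r = √8 ≈ 2.828.

2.828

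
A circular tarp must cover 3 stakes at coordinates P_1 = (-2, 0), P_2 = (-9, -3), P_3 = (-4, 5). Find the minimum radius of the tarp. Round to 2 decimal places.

Side lengths²: P_1P_2² = 58, P_1P_3² = 29, P_2P_3² = 89.
Since P_2P_3² = 89 ≥ 58 + 29 = 87, the angle opposite P_2P_3 is not acute, so the smallest enclosing circle has P_2P_3 as diameter.
Centre = midpoint of P_2P_3 = (-6.5, 1), r² = 89/4 = 22.25.
r = √(22.25) ≈ 4.72.

4.72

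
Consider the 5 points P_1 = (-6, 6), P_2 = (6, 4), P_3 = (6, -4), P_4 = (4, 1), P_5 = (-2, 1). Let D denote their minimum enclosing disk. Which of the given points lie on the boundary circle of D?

P_1, P_3

By Welzl's lemma the MEC is supported by two points (diametrically opposite) or three points (on a circumcircle).
The farthest pair is P_1–P_3 with squared distance 244. The circle on this segment as diameter has centre (0, 1) and r² = 244/4 = 61.
Check P_2: distance² to centre = 45 ≤ 61, so it lies inside.
All remaining points lie in this disk, and no smaller disk contains both endpoints, so this is the minimum enclosing circle.
The points at distance exactly r from the centre are P_1, P_3 — 2 points.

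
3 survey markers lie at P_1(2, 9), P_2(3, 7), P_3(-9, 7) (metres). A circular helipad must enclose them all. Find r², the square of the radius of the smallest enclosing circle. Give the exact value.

36

Side lengths²: P_1P_2² = 5, P_1P_3² = 125, P_2P_3² = 144.
Since P_2P_3² = 144 ≥ 125 + 5 = 130, the angle opposite P_2P_3 is not acute, so the smallest enclosing circle has P_2P_3 as diameter.
Centre = midpoint of P_2P_3 = (-3, 7), r² = 144/4 = 36.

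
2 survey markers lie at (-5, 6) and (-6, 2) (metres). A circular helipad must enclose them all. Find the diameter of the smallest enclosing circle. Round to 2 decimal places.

4.12

The smallest circle enclosing two points has them as diameter endpoints.
Centre = midpoint = (-5.5, 4); r² = |(-5, 6)−(-6, 2)|²/4 = 17/4 = 4.25.
Diameter = 2r = 2√(4.25) ≈ 4.12.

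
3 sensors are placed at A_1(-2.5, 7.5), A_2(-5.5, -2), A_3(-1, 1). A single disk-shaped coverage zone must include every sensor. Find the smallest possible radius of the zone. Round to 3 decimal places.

Side lengths²: A_1A_2² = 99.25, A_1A_3² = 44.5, A_2A_3² = 29.25.
Since A_1A_2² = 99.25 ≥ 44.5 + 29.25 = 73.75, the angle opposite A_1A_2 is not acute, so the smallest enclosing circle has A_1A_2 as diameter.
Centre = midpoint of A_1A_2 = (-4, 2.75), r² = 99.25/4 = 24.8125.
r = √(24.8125) ≈ 4.981.

4.981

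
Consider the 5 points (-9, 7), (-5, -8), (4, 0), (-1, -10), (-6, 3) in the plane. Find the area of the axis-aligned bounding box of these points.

x ranges over [-9, 4], width 13.
y ranges over [-10, 7], height 17.
Area = 13 × 17 = 221.

221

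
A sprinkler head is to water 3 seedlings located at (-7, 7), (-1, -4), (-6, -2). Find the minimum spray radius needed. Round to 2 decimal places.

6.26

Call the three points A, B, C in the order given.
Side lengths²: AB² = 157, AC² = 82, BC² = 29.
Since AB² = 157 ≥ 82 + 29 = 111, the angle opposite AB is not acute, so the smallest enclosing circle has AB as diameter.
Centre = midpoint of AB = (-4, 1.5), r² = 157/4 = 39.25.
r = √(39.25) ≈ 6.26.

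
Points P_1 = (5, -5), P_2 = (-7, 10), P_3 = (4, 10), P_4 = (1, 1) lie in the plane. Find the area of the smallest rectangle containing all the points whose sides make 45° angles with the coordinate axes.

In coordinates u = x + y, v = x − y the rectangle is axis-aligned; the map (x,y)→(u,v) scales areas by 2.
u-values: 0, 3, 14, 2; range = 14 − 0 = 14.
v-values: 10, -17, -6, 0; range = 10 − (-17) = 27.
Area = (14 × 27) / 2 = 189.

189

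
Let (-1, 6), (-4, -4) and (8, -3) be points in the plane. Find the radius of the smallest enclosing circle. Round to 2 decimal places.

6.84

Call the three points A, B, C in the order given.
Side lengths²: AB² = 109, AC² = 162, BC² = 145.
Since AC² = 162 < 145 + 109 = 254, the triangle is acute, so the smallest enclosing circle is the circumcircle.
Circumcentre = (45/26, -7/26), r² = 15805/338.
r = √(15805/338) ≈ 6.84.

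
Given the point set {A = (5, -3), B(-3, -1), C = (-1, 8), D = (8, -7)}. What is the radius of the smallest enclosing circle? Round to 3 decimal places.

8.746

The minimum enclosing circle of a finite set is fixed by two of the points (as a diameter) or three (as a circumcircle).
The farthest pair is C–D with squared distance 306. The circle on this segment as diameter has centre (3.5, 0.5) and r² = 306/4 = 76.5.
Check A: distance² to centre = 14.5 ≤ 76.5, so it lies inside.
All remaining points lie in this disk, and no smaller disk contains both endpoints, so this is the minimum enclosing circle.
r = √(76.5) ≈ 8.746.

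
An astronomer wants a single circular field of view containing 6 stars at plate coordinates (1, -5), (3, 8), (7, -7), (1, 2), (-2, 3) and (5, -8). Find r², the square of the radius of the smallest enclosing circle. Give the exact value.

65

A smallest enclosing disk is always determined by at most three of the input points on its boundary.
The farthest pair is (3, 8)–(5, -8) with squared distance 260. The circle on this segment as diameter has centre (4, 0) and r² = 260/4 = 65.
Check (1, -5): distance² to centre = 34 ≤ 65, so it lies inside.
All remaining points lie in this disk, and no smaller disk contains both endpoints, so this is the minimum enclosing circle.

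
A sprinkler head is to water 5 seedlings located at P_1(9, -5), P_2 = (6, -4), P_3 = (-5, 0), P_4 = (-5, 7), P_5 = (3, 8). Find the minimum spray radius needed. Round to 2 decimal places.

9.22

The farthest pair is P_1–P_4 with squared distance 340. The circle on this segment as diameter has centre (2, 1) and r² = 340/4 = 85.
Check P_2: distance² to centre = 41 ≤ 85, so it lies inside.
All remaining points lie in this disk, and no smaller disk contains both endpoints, so this is the minimum enclosing circle.
r = √85 ≈ 9.22.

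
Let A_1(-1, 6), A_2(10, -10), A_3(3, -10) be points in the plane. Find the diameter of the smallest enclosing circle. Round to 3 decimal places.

Side lengths²: A_1A_2² = 377, A_1A_3² = 272, A_2A_3² = 49.
Since A_1A_2² = 377 ≥ 272 + 49 = 321, the angle opposite A_1A_2 is not acute, so the smallest enclosing circle has A_1A_2 as diameter.
Centre = midpoint of A_1A_2 = (4.5, -2), r² = 377/4 = 94.25.
Diameter = 2r = 2√(94.25) ≈ 19.416.

19.416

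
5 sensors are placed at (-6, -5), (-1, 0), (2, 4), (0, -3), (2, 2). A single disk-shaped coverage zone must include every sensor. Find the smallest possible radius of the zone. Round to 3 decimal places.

The farthest pair is (-6, -5)–(2, 4) with squared distance 145. The circle on this segment as diameter has centre (-2, -0.5) and r² = 145/4 = 36.25.
Check (-1, 0): distance² to centre = 1.25 ≤ 36.25, so it lies inside.
All remaining points lie in this disk, and no smaller disk contains both endpoints, so this is the minimum enclosing circle.
r = √(36.25) ≈ 6.021.

6.021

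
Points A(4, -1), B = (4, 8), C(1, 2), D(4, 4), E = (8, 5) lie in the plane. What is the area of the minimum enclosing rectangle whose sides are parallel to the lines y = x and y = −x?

45

In coordinates u = x + y, v = x − y the rectangle is axis-aligned; the map (x,y)→(u,v) scales areas by 2.
u-values: 3, 12, 3, 8, 13; range = 13 − 3 = 10.
v-values: 5, -4, -1, 0, 3; range = 5 − (-4) = 9.
Area = (10 × 9) / 2 = 45.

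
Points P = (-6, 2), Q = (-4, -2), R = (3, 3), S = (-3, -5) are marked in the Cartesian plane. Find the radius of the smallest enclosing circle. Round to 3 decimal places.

A smallest enclosing disk is always determined by at most three of the input points on its boundary.
The minimum enclosing circle is determined by three boundary points: P, R, S.
Their circumcentre is (-40/33, -1/11) with r² = 29725/1089.
The farthest remaining point Q is at distance² 12433/1089 ≤ 29725/1089.
r = √(29725/1089) ≈ 5.225.

5.225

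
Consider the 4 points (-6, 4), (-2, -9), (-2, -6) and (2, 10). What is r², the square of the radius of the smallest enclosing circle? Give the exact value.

The minimum enclosing circle of a finite set is fixed by two of the points (as a diameter) or three (as a circumcircle).
The farthest pair is (-2, -9)–(2, 10) with squared distance 377. The circle on this segment as diameter has centre (0, 0.5) and r² = 377/4 = 94.25.
Check (-6, 4): distance² to centre = 48.25 ≤ 94.25, so it lies inside.
All remaining points lie in this disk, and no smaller disk contains both endpoints, so this is the minimum enclosing circle.

94.25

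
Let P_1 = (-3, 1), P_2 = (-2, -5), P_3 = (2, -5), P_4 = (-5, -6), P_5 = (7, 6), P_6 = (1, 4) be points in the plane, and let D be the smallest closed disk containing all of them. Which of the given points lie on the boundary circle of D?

P_4, P_5

By Welzl's lemma the MEC is supported by two points (diametrically opposite) or three points (on a circumcircle).
The farthest pair is P_4–P_5 with squared distance 288. The circle on this segment as diameter has centre (1, 0) and r² = 288/4 = 72.
Check P_1: distance² to centre = 17 ≤ 72, so it lies inside.
All remaining points lie in this disk, and no smaller disk contains both endpoints, so this is the minimum enclosing circle.
The points at distance exactly r from the centre are P_4, P_5 — 2 points.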